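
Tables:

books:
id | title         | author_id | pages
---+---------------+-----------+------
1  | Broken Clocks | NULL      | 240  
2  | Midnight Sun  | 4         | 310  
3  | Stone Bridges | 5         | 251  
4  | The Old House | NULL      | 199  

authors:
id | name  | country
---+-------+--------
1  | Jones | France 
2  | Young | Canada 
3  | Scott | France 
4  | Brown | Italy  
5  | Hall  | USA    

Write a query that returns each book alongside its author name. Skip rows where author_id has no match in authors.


INNER JOIN keeps only books rows whose author_id matches an id in authors. Walk through each book:
  - book 1 (Broken Clocks): author_id=NULL, no match -> dropped
  - book 2 (Midnight Sun): author_id=4 -> matches Brown
  - book 3 (Stone Bridges): author_id=5 -> matches Hall
  - book 4 (The Old House): author_id=NULL, no match -> dropped
So 2 of 4 rows are dropped.

SQL:
SELECT a.title, b.name AS author
FROM books a
INNER JOIN authors b ON a.author_id = b.id

Result:
title         | author
--------------+-------
Midnight Sun  | Brown 
Stone Bridges | Hall  


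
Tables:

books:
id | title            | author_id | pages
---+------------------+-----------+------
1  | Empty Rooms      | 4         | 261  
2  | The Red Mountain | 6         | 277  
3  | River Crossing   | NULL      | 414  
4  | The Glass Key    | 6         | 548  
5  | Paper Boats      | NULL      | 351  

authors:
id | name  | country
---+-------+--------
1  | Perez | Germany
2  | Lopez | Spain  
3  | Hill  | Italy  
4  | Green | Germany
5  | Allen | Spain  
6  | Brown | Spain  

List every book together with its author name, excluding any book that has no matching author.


INNER JOIN keeps only books rows whose author_id matches an id in authors. Walk through each book:
  - book 1 (Empty Rooms): author_id=4 -> matches Green
  - book 2 (The Red Mountain): author_id=6 -> matches Brown
  - book 3 (River Crossing): author_id=NULL, no match -> dropped
  - book 4 (The Glass Key): author_id=6 -> matches Brown
  - book 5 (Paper Boats): author_id=NULL, no match -> dropped
So 2 of 5 rows are dropped.

SQL:
SELECT a.title, b.name AS author
FROM books a
INNER JOIN authors b ON a.author_id = b.id

Result:
title            | author
-----------------+-------
Empty Rooms      | Green 
The Red Mountain | Brown 
The Glass Key    | Brown 


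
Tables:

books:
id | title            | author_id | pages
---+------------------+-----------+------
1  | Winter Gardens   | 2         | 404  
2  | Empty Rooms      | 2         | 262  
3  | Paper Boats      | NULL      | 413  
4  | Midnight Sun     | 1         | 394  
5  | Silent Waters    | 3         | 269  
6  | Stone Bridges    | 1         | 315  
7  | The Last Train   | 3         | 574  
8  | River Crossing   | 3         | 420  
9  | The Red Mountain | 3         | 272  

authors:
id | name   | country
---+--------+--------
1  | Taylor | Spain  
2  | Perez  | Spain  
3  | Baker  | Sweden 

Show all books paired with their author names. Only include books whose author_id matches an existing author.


INNER JOIN keeps only books rows whose author_id matches an id in authors. Walk through each book:
  - book 1 (Winter Gardens): author_id=2 -> matches Perez
  - book 2 (Empty Rooms): author_id=2 -> matches Perez
  - book 3 (Paper Boats): author_id=NULL, no match -> dropped
  - book 4 (Midnight Sun): author_id=1 -> matches Taylor
  - book 5 (Silent Waters): author_id=3 -> matches Baker
  - book 6 (Stone Bridges): author_id=1 -> matches Taylor
  - book 7 (The Last Train): author_id=3 -> matches Baker
  - book 8 (River Crossing): author_id=3 -> matches Baker
  - book 9 (The Red Mountain): author_id=3 -> matches Baker
So 1 of 9 rows is dropped.

SQL:
SELECT a.title, b.name AS author
FROM books a
INNER JOIN authors b ON a.author_id = b.id

Result:
title            | author
-----------------+-------
Winter Gardens   | Perez 
Empty Rooms      | Perez 
Midnight Sun     | Taylor
Silent Waters    | Baker 
Stone Bridges    | Taylor
The Last Train   | Baker 
River Crossing   | Baker 
The Red Mountain | Baker 


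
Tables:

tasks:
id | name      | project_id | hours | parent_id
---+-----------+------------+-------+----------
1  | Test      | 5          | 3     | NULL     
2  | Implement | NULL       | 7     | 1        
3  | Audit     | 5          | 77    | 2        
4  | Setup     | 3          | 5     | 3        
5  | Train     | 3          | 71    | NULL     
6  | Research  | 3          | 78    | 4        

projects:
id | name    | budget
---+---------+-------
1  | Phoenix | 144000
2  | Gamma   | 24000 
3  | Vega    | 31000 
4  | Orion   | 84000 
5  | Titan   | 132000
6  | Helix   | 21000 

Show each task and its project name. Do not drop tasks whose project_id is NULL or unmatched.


LEFT JOIN keeps every row from tasks (the left table); where project_id has no match in projects, the project columns become NULL. Walk through each task:
  - task 1 (Test): project_id=5 -> matches Titan
  - task 2 (Implement): project_id=NULL, no match -> kept with NULL
  - task 3 (Audit): project_id=5 -> matches Titan
  - task 4 (Setup): project_id=3 -> matches Vega
  - task 5 (Train): project_id=3 -> matches Vega
  - task 6 (Research): project_id=3 -> matches Vega
All 6 rows appear; 1 has NULL project.

SQL:
SELECT a.name, b.name AS project
FROM tasks a
LEFT JOIN projects b ON a.project_id = b.id

Result:
name      | project
----------+--------
Test      | Titan  
Implement | NULL   
Audit     | Titan  
Setup     | Vega   
Train     | Vega   
Research  | Vega   


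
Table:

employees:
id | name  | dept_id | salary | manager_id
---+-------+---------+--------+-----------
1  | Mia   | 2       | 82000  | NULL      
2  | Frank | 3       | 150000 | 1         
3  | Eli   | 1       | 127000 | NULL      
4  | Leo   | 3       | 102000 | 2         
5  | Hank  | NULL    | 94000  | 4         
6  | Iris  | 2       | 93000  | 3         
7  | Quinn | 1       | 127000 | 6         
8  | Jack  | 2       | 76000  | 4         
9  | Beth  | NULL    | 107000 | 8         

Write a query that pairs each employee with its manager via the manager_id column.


This is a self-join: employees is joined to a second copy of itself, matching each row's manager_id to another row's id. Use LEFT JOIN so rows with manager_id=NULL are kept.
  - employee 1 (Mia): manager_id=NULL -> NULL
  - employee 2 (Frank): manager_id=1 -> Mia
  - employee 3 (Eli): manager_id=NULL -> NULL
  - employee 4 (Leo): manager_id=2 -> Frank
  - employee 5 (Hank): manager_id=4 -> Leo
  - employee 6 (Iris): manager_id=3 -> Eli
  - employee 7 (Quinn): manager_id=6 -> Iris
  - employee 8 (Jack): manager_id=4 -> Leo
  - employee 9 (Beth): manager_id=8 -> Jack

SQL:
SELECT a.name AS item, b.name AS manager
FROM employees a
LEFT JOIN employees b ON a.manager_id = b.id

Result:
item  | manager
------+--------
Mia   | NULL   
Frank | Mia    
Eli   | NULL   
Leo   | Frank  
Hank  | Leo    
Iris  | Eli    
Quinn | Iris   
Jack  | Leo    
Beth  | Jack   


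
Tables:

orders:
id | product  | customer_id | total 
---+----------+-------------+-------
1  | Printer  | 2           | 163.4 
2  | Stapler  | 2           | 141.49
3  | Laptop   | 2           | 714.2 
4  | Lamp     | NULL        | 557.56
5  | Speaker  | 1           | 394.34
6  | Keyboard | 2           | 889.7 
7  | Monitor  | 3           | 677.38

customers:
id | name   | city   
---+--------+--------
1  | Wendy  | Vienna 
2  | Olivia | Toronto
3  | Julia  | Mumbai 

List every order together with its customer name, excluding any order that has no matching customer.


INNER JOIN keeps only orders rows whose customer_id matches an id in customers. Walk through each order:
  - order 1 (Printer): customer_id=2 -> matches Olivia
  - order 2 (Stapler): customer_id=2 -> matches Olivia
  - order 3 (Laptop): customer_id=2 -> matches Olivia
  - order 4 (Lamp): customer_id=NULL, no match -> dropped
  - order 5 (Speaker): customer_id=1 -> matches Wendy
  - order 6 (Keyboard): customer_id=2 -> matches Olivia
  - order 7 (Monitor): customer_id=3 -> matches Julia
So 1 of 7 rows is dropped.

SQL:
SELECT a.product, b.name AS customer
FROM orders a
INNER JOIN customers b ON a.customer_id = b.id

Result:
product  | customer
---------+---------
Printer  | Olivia  
Stapler  | Olivia  
Laptop   | Olivia  
Speaker  | Wendy   
Keyboard | Olivia  
Monitor  | Julia   


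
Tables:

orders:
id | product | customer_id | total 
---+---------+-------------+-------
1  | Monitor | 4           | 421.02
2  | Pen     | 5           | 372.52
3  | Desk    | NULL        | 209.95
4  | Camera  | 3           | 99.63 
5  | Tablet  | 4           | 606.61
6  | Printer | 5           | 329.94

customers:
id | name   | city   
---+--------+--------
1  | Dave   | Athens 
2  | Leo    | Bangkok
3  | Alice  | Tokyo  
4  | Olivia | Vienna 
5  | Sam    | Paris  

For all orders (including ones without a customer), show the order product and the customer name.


LEFT JOIN keeps every row from orders (the left table); where customer_id has no match in customers, the customer columns become NULL. Walk through each order:
  - order 1 (Monitor): customer_id=4 -> matches Olivia
  - order 2 (Pen): customer_id=5 -> matches Sam
  - order 3 (Desk): customer_id=NULL, no match -> kept with NULL
  - order 4 (Camera): customer_id=3 -> matches Alice
  - order 5 (Tablet): customer_id=4 -> matches Olivia
  - order 6 (Printer): customer_id=5 -> matches Sam
All 6 rows appear; 1 has NULL customer.

SQL:
SELECT a.product, b.name AS customer
FROM orders a
LEFT JOIN customers b ON a.customer_id = b.id

Result:
product | customer
--------+---------
Monitor | Olivia  
Pen     | Sam     
Desk    | NULL    
Camera  | Alice   
Tablet  | Olivia  
Printer | Sam     


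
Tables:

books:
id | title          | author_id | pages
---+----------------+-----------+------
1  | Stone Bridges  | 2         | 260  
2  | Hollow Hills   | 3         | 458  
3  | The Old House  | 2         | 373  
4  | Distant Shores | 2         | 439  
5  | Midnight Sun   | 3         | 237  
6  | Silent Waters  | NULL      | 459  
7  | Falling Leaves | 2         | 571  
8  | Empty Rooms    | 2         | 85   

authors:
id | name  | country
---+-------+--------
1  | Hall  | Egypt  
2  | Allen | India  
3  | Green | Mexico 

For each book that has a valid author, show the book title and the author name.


INNER JOIN keeps only books rows whose author_id matches an id in authors. Walk through each book:
  - book 1 (Stone Bridges): author_id=2 -> matches Allen
  - book 2 (Hollow Hills): author_id=3 -> matches Green
  - book 3 (The Old House): author_id=2 -> matches Allen
  - book 4 (Distant Shores): author_id=2 -> matches Allen
  - book 5 (Midnight Sun): author_id=3 -> matches Green
  - book 6 (Silent Waters): author_id=NULL, no match -> dropped
  - book 7 (Falling Leaves): author_id=2 -> matches Allen
  - book 8 (Empty Rooms): author_id=2 -> matches Allen
So 1 of 8 rows is dropped.

SQL:
SELECT a.title, b.name AS author
FROM books a
INNER JOIN authors b ON a.author_id = b.id

Result:
title          | author
---------------+-------
Stone Bridges  | Allen 
Hollow Hills   | Green 
The Old House  | Allen 
Distant Shores | Allen 
Midnight Sun   | Green 
Falling Leaves | Allen 
Empty Rooms    | Allen 


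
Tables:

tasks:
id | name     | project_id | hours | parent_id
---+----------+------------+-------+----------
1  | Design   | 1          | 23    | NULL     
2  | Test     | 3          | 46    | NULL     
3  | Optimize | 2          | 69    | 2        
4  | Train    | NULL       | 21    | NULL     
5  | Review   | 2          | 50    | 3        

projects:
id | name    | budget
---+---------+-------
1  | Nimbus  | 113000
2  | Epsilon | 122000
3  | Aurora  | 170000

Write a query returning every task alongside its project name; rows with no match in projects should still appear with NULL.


LEFT JOIN keeps every row from tasks (the left table); where project_id has no match in projects, the project columns become NULL. Walk through each task:
  - task 1 (Design): project_id=1 -> matches Nimbus
  - task 2 (Test): project_id=3 -> matches Aurora
  - task 3 (Optimize): project_id=2 -> matches Epsilon
  - task 4 (Train): project_id=NULL, no match -> kept with NULL
  - task 5 (Review): project_id=2 -> matches Epsilon
All 5 rows appear; 1 has NULL project.

SQL:
SELECT a.name, b.name AS project
FROM tasks a
LEFT JOIN projects b ON a.project_id = b.id

Result:
name     | project
---------+--------
Design   | Nimbus 
Test     | Aurora 
Optimize | Epsilon
Train    | NULL   
Review   | Epsilon


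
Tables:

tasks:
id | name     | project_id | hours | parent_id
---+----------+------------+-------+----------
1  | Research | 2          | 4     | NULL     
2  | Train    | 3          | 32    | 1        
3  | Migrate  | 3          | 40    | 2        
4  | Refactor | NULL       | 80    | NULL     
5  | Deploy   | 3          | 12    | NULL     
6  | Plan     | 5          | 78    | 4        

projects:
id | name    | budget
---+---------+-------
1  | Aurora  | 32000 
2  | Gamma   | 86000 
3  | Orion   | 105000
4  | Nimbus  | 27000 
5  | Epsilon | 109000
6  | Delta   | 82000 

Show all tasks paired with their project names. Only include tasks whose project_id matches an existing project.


INNER JOIN keeps only tasks rows whose project_id matches an id in projects. Walk through each task:
  - task 1 (Research): project_id=2 -> matches Gamma
  - task 2 (Train): project_id=3 -> matches Orion
  - task 3 (Migrate): project_id=3 -> matches Orion
  - task 4 (Refactor): project_id=NULL, no match -> dropped
  - task 5 (Deploy): project_id=3 -> matches Orion
  - task 6 (Plan): project_id=5 -> matches Epsilon
So 1 of 6 rows is dropped.

SQL:
SELECT a.name, b.name AS project
FROM tasks a
INNER JOIN projects b ON a.project_id = b.id

Result:
name     | project
---------+--------
Research | Gamma  
Train    | Orion  
Migrate  | Orion  
Deploy   | Orion  
Plan     | Epsilon


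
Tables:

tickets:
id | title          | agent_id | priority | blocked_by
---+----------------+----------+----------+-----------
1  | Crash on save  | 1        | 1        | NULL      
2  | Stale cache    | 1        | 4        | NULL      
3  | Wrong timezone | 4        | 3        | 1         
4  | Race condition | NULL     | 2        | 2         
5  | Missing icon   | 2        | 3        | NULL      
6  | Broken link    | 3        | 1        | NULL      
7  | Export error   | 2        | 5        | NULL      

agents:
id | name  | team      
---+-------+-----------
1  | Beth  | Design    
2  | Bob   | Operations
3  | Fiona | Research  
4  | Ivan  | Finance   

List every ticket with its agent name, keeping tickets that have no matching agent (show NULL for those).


LEFT JOIN keeps every row from tickets (the left table); where agent_id has no match in agents, the agent columns become NULL. Walk through each ticket:
  - ticket 1 (Crash on save): agent_id=1 -> matches Beth
  - ticket 2 (Stale cache): agent_id=1 -> matches Beth
  - ticket 3 (Wrong timezone): agent_id=4 -> matches Ivan
  - ticket 4 (Race condition): agent_id=NULL, no match -> kept with NULL
  - ticket 5 (Missing icon): agent_id=2 -> matches Bob
  - ticket 6 (Broken link): agent_id=3 -> matches Fiona
  - ticket 7 (Export error): agent_id=2 -> matches Bob
All 7 rows appear; 1 has NULL agent.

SQL:
SELECT a.title, b.name AS agent
FROM tickets a
LEFT JOIN agents b ON a.agent_id = b.id

Result:
title          | agent
---------------+------
Crash on save  | Beth 
Stale cache    | Beth 
Wrong timezone | Ivan 
Race condition | NULL 
Missing icon   | Bob  
Broken link    | Fiona
Export error   | Bob  


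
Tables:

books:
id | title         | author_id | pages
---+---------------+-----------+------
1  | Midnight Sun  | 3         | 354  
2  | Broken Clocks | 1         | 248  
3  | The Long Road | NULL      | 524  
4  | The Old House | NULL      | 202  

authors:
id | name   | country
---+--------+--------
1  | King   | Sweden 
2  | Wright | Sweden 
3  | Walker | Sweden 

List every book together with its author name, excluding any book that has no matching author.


INNER JOIN keeps only books rows whose author_id matches an id in authors. Walk through each book:
  - book 1 (Midnight Sun): author_id=3 -> matches Walker
  - book 2 (Broken Clocks): author_id=1 -> matches King
  - book 3 (The Long Road): author_id=NULL, no match -> dropped
  - book 4 (The Old House): author_id=NULL, no match -> dropped
So 2 of 4 rows are dropped.

SQL:
SELECT a.title, b.name AS author
FROM books a
INNER JOIN authors b ON a.author_id = b.id

Result:
title         | author
--------------+-------
Midnight Sun  | Walker
Broken Clocks | King  


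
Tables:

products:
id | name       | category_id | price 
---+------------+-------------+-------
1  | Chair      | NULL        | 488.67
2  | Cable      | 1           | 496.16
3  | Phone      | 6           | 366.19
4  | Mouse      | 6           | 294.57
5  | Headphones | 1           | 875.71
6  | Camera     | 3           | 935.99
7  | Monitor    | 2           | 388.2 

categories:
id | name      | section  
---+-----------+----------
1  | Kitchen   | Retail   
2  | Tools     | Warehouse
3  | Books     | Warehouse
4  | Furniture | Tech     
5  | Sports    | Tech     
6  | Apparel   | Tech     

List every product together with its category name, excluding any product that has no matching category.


INNER JOIN keeps only products rows whose category_id matches an id in categories. Walk through each product:
  - product 1 (Chair): category_id=NULL, no match -> dropped
  - product 2 (Cable): category_id=1 -> matches Kitchen
  - product 3 (Phone): category_id=6 -> matches Apparel
  - product 4 (Mouse): category_id=6 -> matches Apparel
  - product 5 (Headphones): category_id=1 -> matches Kitchen
  - product 6 (Camera): category_id=3 -> matches Books
  - product 7 (Monitor): category_id=2 -> matches Tools
So 1 of 7 rows is dropped.

SQL:
SELECT a.name, b.name AS category
FROM products a
INNER JOIN categories b ON a.category_id = b.id

Result:
name       | category
-----------+---------
Cable      | Kitchen 
Phone      | Apparel 
Mouse      | Apparel 
Headphones | Kitchen 
Camera     | Books   
Monitor    | Tools   


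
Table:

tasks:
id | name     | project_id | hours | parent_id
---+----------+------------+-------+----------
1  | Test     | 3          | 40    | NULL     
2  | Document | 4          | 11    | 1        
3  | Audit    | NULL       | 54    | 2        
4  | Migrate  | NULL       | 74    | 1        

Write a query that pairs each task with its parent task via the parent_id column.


This is a self-join: tasks is joined to a second copy of itself, matching each row's parent_id to another row's id. Use LEFT JOIN so rows with parent_id=NULL are kept.
  - task 1 (Test): parent_id=NULL -> NULL
  - task 2 (Document): parent_id=1 -> Test
  - task 3 (Audit): parent_id=2 -> Document
  - task 4 (Migrate): parent_id=1 -> Test

SQL:
SELECT a.name AS item, b.name AS parent
FROM tasks a
LEFT JOIN tasks b ON a.parent_id = b.id

Result:
item     | parent  
---------+---------
Test     | NULL    
Document | Test    
Audit    | Document
Migrate  | Test    


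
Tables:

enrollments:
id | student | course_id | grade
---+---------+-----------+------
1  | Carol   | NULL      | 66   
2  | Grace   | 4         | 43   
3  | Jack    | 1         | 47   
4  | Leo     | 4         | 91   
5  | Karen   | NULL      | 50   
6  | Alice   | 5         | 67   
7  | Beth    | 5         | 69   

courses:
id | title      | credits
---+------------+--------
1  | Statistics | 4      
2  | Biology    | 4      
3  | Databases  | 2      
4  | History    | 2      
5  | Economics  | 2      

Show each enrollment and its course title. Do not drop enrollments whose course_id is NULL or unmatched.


LEFT JOIN keeps every row from enrollments (the left table); where course_id has no match in courses, the course columns become NULL. Walk through each enrollment:
  - enrollment 1 (Carol): course_id=NULL, no match -> kept with NULL
  - enrollment 2 (Grace): course_id=4 -> matches History
  - enrollment 3 (Jack): course_id=1 -> matches Statistics
  - enrollment 4 (Leo): course_id=4 -> matches History
  - enrollment 5 (Karen): course_id=NULL, no match -> kept with NULL
  - enrollment 6 (Alice): course_id=5 -> matches Economics
  - enrollment 7 (Beth): course_id=5 -> matches Economics
All 7 rows appear; 2 have NULL course.

SQL:
SELECT a.student, b.title AS course
FROM enrollments a
LEFT JOIN courses b ON a.course_id = b.id

Result:
student | course    
--------+-----------
Carol   | NULL      
Grace   | History   
Jack    | Statistics
Leo     | History   
Karen   | NULL      
Alice   | Economics 
Beth    | Economics 


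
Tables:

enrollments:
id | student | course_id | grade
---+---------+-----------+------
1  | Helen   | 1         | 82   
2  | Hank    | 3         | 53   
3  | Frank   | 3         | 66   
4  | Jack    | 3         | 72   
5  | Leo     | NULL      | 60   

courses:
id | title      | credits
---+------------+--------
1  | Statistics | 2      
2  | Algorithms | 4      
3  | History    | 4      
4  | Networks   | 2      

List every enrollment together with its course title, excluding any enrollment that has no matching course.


INNER JOIN keeps only enrollments rows whose course_id matches an id in courses. Walk through each enrollment:
  - enrollment 1 (Helen): course_id=1 -> matches Statistics
  - enrollment 2 (Hank): course_id=3 -> matches History
  - enrollment 3 (Frank): course_id=3 -> matches History
  - enrollment 4 (Jack): course_id=3 -> matches History
  - enrollment 5 (Leo): course_id=NULL, no match -> dropped
So 1 of 5 rows is dropped.

SQL:
SELECT a.student, b.title AS course
FROM enrollments a
INNER JOIN courses b ON a.course_id = b.id

Result:
student | course    
--------+-----------
Helen   | Statistics
Hank    | History   
Frank   | History   
Jack    | History   


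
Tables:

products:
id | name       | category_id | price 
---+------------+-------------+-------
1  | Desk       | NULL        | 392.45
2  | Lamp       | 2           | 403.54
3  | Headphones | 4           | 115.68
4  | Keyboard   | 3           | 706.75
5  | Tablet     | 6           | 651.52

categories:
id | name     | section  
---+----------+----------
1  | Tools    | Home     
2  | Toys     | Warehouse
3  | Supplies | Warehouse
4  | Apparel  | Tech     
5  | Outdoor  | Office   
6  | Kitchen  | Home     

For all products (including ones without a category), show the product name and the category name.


LEFT JOIN keeps every row from products (the left table); where category_id has no match in categories, the category columns become NULL. Walk through each product:
  - product 1 (Desk): category_id=NULL, no match -> kept with NULL
  - product 2 (Lamp): category_id=2 -> matches Toys
  - product 3 (Headphones): category_id=4 -> matches Apparel
  - product 4 (Keyboard): category_id=3 -> matches Supplies
  - product 5 (Tablet): category_id=6 -> matches Kitchen
All 5 rows appear; 1 has NULL category.

SQL:
SELECT a.name, b.name AS category
FROM products a
LEFT JOIN categories b ON a.category_id = b.id

Result:
name       | category
-----------+---------
Desk       | NULL    
Lamp       | Toys    
Headphones | Apparel 
Keyboard   | Supplies
Tablet     | Kitchen 


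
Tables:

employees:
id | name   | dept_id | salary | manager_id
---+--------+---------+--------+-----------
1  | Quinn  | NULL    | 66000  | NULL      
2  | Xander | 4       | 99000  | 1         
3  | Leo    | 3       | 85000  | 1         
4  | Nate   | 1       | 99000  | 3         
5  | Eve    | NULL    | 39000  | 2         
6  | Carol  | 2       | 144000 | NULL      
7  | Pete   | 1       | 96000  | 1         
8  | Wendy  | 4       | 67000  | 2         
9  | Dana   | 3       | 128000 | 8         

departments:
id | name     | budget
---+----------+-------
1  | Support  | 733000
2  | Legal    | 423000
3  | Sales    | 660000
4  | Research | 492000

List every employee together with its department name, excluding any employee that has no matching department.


INNER JOIN keeps only employees rows whose dept_id matches an id in departments. Walk through each employee:
  - employee 1 (Quinn): dept_id=NULL, no match -> dropped
  - employee 2 (Xander): dept_id=4 -> matches Research
  - employee 3 (Leo): dept_id=3 -> matches Sales
  - employee 4 (Nate): dept_id=1 -> matches Support
  - employee 5 (Eve): dept_id=NULL, no match -> dropped
  - employee 6 (Carol): dept_id=2 -> matches Legal
  - employee 7 (Pete): dept_id=1 -> matches Support
  - employee 8 (Wendy): dept_id=4 -> matches Research
  - employee 9 (Dana): dept_id=3 -> matches Sales
So 2 of 9 rows are dropped.

SQL:
SELECT a.name, b.name AS department
FROM employees a
INNER JOIN departments b ON a.dept_id = b.id

Result:
name   | department
-------+-----------
Xander | Research  
Leo    | Sales     
Nate   | Support   
Carol  | Legal     
Pete   | Support   
Wendy  | Research  
Dana   | Sales     


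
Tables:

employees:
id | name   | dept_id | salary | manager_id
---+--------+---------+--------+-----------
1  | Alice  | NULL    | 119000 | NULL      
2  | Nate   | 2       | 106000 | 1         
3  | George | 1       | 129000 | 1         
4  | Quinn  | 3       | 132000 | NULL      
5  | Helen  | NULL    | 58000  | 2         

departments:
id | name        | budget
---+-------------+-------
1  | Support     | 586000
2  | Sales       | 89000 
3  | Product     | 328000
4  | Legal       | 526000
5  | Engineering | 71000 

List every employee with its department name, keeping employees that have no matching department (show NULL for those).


LEFT JOIN keeps every row from employees (the left table); where dept_id has no match in departments, the department columns become NULL. Walk through each employee:
  - employee 1 (Alice): dept_id=NULL, no match -> kept with NULL
  - employee 2 (Nate): dept_id=2 -> matches Sales
  - employee 3 (George): dept_id=1 -> matches Support
  - employee 4 (Quinn): dept_id=3 -> matches Product
  - employee 5 (Helen): dept_id=NULL, no match -> kept with NULL
All 5 rows appear; 2 have NULL department.

SQL:
SELECT a.name, b.name AS department
FROM employees a
LEFT JOIN departments b ON a.dept_id = b.id

Result:
name   | department
-------+-----------
Alice  | NULL      
Nate   | Sales     
George | Support   
Quinn  | Product   
Helen  | NULL      


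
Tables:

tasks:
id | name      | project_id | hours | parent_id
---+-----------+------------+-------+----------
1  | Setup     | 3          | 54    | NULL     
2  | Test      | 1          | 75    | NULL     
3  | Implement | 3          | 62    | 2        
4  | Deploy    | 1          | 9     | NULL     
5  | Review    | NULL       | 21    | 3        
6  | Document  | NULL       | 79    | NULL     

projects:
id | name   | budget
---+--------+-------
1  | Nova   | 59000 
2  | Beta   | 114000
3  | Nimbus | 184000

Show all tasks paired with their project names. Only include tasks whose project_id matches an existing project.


INNER JOIN keeps only tasks rows whose project_id matches an id in projects. Walk through each task:
  - task 1 (Setup): project_id=3 -> matches Nimbus
  - task 2 (Test): project_id=1 -> matches Nova
  - task 3 (Implement): project_id=3 -> matches Nimbus
  - task 4 (Deploy): project_id=1 -> matches Nova
  - task 5 (Review): project_id=NULL, no match -> dropped
  - task 6 (Document): project_id=NULL, no match -> dropped
So 2 of 6 rows are dropped.

SQL:
SELECT a.name, b.name AS project
FROM tasks a
INNER JOIN projects b ON a.project_id = b.id

Result:
name      | project
----------+--------
Setup     | Nimbus 
Test      | Nova   
Implement | Nimbus 
Deploy    | Nova   


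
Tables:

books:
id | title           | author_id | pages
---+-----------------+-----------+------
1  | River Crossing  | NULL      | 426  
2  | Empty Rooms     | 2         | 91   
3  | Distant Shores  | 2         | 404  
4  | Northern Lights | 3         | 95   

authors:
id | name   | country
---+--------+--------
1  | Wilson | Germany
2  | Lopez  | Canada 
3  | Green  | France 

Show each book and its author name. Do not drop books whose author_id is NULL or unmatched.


LEFT JOIN keeps every row from books (the left table); where author_id has no match in authors, the author columns become NULL. Walk through each book:
  - book 1 (River Crossing): author_id=NULL, no match -> kept with NULL
  - book 2 (Empty Rooms): author_id=2 -> matches Lopez
  - book 3 (Distant Shores): author_id=2 -> matches Lopez
  - book 4 (Northern Lights): author_id=3 -> matches Green
All 4 rows appear; 1 has NULL author.

SQL:
SELECT a.title, b.name AS author
FROM books a
LEFT JOIN authors b ON a.author_id = b.id

Result:
title           | author
----------------+-------
River Crossing  | NULL  
Empty Rooms     | Lopez 
Distant Shores  | Lopez 
Northern Lights | Green 


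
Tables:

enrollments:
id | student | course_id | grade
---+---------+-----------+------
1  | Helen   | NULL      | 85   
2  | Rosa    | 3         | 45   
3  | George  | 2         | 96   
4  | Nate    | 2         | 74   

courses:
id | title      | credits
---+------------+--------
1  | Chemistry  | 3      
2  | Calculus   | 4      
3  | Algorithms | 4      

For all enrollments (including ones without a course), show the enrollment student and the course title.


LEFT JOIN keeps every row from enrollments (the left table); where course_id has no match in courses, the course columns become NULL. Walk through each enrollment:
  - enrollment 1 (Helen): course_id=NULL, no match -> kept with NULL
  - enrollment 2 (Rosa): course_id=3 -> matches Algorithms
  - enrollment 3 (George): course_id=2 -> matches Calculus
  - enrollment 4 (Nate): course_id=2 -> matches Calculus
All 4 rows appear; 1 has NULL course.

SQL:
SELECT a.student, b.title AS course
FROM enrollments a
LEFT JOIN courses b ON a.course_id = b.id

Result:
student | course    
--------+-----------
Helen   | NULL      
Rosa    | Algorithms
George  | Calculus  
Nate    | Calculus  


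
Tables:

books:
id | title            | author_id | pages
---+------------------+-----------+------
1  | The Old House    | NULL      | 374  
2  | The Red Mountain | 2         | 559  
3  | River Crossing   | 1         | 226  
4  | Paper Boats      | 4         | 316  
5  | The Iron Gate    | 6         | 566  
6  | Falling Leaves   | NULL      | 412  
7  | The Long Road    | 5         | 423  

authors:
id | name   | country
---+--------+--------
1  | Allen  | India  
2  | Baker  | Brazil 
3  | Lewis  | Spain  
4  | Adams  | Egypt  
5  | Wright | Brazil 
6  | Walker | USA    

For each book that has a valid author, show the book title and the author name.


INNER JOIN keeps only books rows whose author_id matches an id in authors. Walk through each book:
  - book 1 (The Old House): author_id=NULL, no match -> dropped
  - book 2 (The Red Mountain): author_id=2 -> matches Baker
  - book 3 (River Crossing): author_id=1 -> matches Allen
  - book 4 (Paper Boats): author_id=4 -> matches Adams
  - book 5 (The Iron Gate): author_id=6 -> matches Walker
  - book 6 (Falling Leaves): author_id=NULL, no match -> dropped
  - book 7 (The Long Road): author_id=5 -> matches Wright
So 2 of 7 rows are dropped.

SQL:
SELECT a.title, b.name AS author
FROM books a
INNER JOIN authors b ON a.author_id = b.id

Result:
title            | author
-----------------+-------
The Red Mountain | Baker 
River Crossing   | Allen 
Paper Boats      | Adams 
The Iron Gate    | Walker
The Long Road    | Wright


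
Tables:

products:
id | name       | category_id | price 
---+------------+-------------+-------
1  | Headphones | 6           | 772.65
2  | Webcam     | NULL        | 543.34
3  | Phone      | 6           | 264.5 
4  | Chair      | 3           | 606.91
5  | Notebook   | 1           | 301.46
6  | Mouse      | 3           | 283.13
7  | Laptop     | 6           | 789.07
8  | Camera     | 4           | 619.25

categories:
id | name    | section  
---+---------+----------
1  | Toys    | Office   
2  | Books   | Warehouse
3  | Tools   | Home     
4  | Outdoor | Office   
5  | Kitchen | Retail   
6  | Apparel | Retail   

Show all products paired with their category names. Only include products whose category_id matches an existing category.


INNER JOIN keeps only products rows whose category_id matches an id in categories. Walk through each product:
  - product 1 (Headphones): category_id=6 -> matches Apparel
  - product 2 (Webcam): category_id=NULL, no match -> dropped
  - product 3 (Phone): category_id=6 -> matches Apparel
  - product 4 (Chair): category_id=3 -> matches Tools
  - product 5 (Notebook): category_id=1 -> matches Toys
  - product 6 (Mouse): category_id=3 -> matches Tools
  - product 7 (Laptop): category_id=6 -> matches Apparel
  - product 8 (Camera): category_id=4 -> matches Outdoor
So 1 of 8 rows is dropped.

SQL:
SELECT a.name, b.name AS category
FROM products a
INNER JOIN categories b ON a.category_id = b.id

Result:
name       | category
-----------+---------
Headphones | Apparel 
Phone      | Apparel 
Chair      | Tools   
Notebook   | Toys    
Mouse      | Tools   
Laptop     | Apparel 
Camera     | Outdoor 


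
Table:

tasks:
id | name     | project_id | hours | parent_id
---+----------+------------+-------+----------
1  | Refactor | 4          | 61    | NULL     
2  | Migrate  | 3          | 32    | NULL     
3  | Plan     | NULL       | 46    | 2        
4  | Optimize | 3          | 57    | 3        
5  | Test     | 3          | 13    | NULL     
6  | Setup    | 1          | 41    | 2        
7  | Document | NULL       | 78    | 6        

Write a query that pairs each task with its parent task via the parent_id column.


This is a self-join: tasks is joined to a second copy of itself, matching each row's parent_id to another row's id. Use LEFT JOIN so rows with parent_id=NULL are kept.
  - task 1 (Refactor): parent_id=NULL -> NULL
  - task 2 (Migrate): parent_id=NULL -> NULL
  - task 3 (Plan): parent_id=2 -> Migrate
  - task 4 (Optimize): parent_id=3 -> Plan
  - task 5 (Test): parent_id=NULL -> NULL
  - task 6 (Setup): parent_id=2 -> Migrate
  - task 7 (Document): parent_id=6 -> Setup

SQL:
SELECT a.name AS item, b.name AS parent
FROM tasks a
LEFT JOIN tasks b ON a.parent_id = b.id

Result:
item     | parent 
---------+--------
Refactor | NULL   
Migrate  | NULL   
Plan     | Migrate
Optimize | Plan   
Test     | NULL   
Setup    | Migrate
Document | Setup  


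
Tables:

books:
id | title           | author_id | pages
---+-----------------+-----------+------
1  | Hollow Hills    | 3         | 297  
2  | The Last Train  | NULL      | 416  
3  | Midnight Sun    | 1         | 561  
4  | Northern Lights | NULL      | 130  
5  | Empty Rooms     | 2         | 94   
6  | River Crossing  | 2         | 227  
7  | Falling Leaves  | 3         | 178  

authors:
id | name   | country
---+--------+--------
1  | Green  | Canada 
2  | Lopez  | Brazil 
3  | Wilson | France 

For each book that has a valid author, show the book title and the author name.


INNER JOIN keeps only books rows whose author_id matches an id in authors. Walk through each book:
  - book 1 (Hollow Hills): author_id=3 -> matches Wilson
  - book 2 (The Last Train): author_id=NULL, no match -> dropped
  - book 3 (Midnight Sun): author_id=1 -> matches Green
  - book 4 (Northern Lights): author_id=NULL, no match -> dropped
  - book 5 (Empty Rooms): author_id=2 -> matches Lopez
  - book 6 (River Crossing): author_id=2 -> matches Lopez
  - book 7 (Falling Leaves): author_id=3 -> matches Wilson
So 2 of 7 rows are dropped.

SQL:
SELECT a.title, b.name AS author
FROM books a
INNER JOIN authors b ON a.author_id = b.id

Result:
title          | author
---------------+-------
Hollow Hills   | Wilson
Midnight Sun   | Green 
Empty Rooms    | Lopez 
River Crossing | Lopez 
Falling Leaves | Wilson


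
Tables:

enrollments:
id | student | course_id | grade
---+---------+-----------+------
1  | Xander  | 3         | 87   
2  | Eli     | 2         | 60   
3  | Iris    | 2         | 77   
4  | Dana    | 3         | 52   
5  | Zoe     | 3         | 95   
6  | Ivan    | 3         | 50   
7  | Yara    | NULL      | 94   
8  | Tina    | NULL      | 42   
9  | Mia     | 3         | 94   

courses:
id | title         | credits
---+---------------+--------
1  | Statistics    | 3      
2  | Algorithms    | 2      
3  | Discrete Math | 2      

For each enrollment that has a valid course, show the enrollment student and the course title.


INNER JOIN keeps only enrollments rows whose course_id matches an id in courses. Walk through each enrollment:
  - enrollment 1 (Xander): course_id=3 -> matches Discrete Math
  - enrollment 2 (Eli): course_id=2 -> matches Algorithms
  - enrollment 3 (Iris): course_id=2 -> matches Algorithms
  - enrollment 4 (Dana): course_id=3 -> matches Discrete Math
  - enrollment 5 (Zoe): course_id=3 -> matches Discrete Math
  - enrollment 6 (Ivan): course_id=3 -> matches Discrete Math
  - enrollment 7 (Yara): course_id=NULL, no match -> dropped
  - enrollment 8 (Tina): course_id=NULL, no match -> dropped
  - enrollment 9 (Mia): course_id=3 -> matches Discrete Math
So 2 of 9 rows are dropped.

SQL:
SELECT a.student, b.title AS course
FROM enrollments a
INNER JOIN courses b ON a.course_id = b.id

Result:
student | course       
--------+--------------
Xander  | Discrete Math
Eli     | Algorithms   
Iris    | Algorithms   
Dana    | Discrete Math
Zoe     | Discrete Math
Ivan    | Discrete Math
Mia     | Discrete Math


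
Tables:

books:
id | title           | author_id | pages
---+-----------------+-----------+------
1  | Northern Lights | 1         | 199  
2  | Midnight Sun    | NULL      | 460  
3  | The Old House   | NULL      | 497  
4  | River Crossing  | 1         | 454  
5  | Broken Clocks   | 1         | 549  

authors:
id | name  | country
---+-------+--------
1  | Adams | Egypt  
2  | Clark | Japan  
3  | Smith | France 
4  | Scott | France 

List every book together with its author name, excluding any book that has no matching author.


INNER JOIN keeps only books rows whose author_id matches an id in authors. Walk through each book:
  - book 1 (Northern Lights): author_id=1 -> matches Adams
  - book 2 (Midnight Sun): author_id=NULL, no match -> dropped
  - book 3 (The Old House): author_id=NULL, no match -> dropped
  - book 4 (River Crossing): author_id=1 -> matches Adams
  - book 5 (Broken Clocks): author_id=1 -> matches Adams
So 2 of 5 rows are dropped.

SQL:
SELECT a.title, b.name AS author
FROM books a
INNER JOIN authors b ON a.author_id = b.id

Result:
title           | author
----------------+-------
Northern Lights | Adams 
River Crossing  | Adams 
Broken Clocks   | Adams 


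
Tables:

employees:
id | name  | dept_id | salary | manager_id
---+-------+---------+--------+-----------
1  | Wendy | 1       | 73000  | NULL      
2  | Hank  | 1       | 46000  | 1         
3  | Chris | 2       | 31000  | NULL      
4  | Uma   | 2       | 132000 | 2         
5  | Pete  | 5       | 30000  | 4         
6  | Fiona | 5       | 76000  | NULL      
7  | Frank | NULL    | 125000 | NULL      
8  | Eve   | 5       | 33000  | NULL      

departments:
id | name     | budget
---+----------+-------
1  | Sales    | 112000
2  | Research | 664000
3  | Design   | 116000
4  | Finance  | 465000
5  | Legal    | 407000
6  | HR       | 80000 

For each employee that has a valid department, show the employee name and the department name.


INNER JOIN keeps only employees rows whose dept_id matches an id in departments. Walk through each employee:
  - employee 1 (Wendy): dept_id=1 -> matches Sales
  - employee 2 (Hank): dept_id=1 -> matches Sales
  - employee 3 (Chris): dept_id=2 -> matches Research
  - employee 4 (Uma): dept_id=2 -> matches Research
  - employee 5 (Pete): dept_id=5 -> matches Legal
  - employee 6 (Fiona): dept_id=5 -> matches Legal
  - employee 7 (Frank): dept_id=NULL, no match -> dropped
  - employee 8 (Eve): dept_id=5 -> matches Legal
So 1 of 8 rows is dropped.

SQL:
SELECT a.name, b.name AS department
FROM employees a
INNER JOIN departments b ON a.dept_id = b.id

Result:
name  | department
------+-----------
Wendy | Sales     
Hank  | Sales     
Chris | Research  
Uma   | Research  
Pete  | Legal     
Fiona | Legal     
Eve   | Legal     


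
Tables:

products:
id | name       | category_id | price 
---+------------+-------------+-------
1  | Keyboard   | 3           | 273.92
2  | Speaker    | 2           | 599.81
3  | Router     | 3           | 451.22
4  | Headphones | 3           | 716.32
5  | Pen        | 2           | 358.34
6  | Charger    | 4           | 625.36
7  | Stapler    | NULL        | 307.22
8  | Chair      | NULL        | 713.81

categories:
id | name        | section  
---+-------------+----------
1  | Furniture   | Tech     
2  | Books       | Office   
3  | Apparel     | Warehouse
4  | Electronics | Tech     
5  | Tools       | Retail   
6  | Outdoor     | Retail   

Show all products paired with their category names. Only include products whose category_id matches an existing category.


INNER JOIN keeps only products rows whose category_id matches an id in categories. Walk through each product:
  - product 1 (Keyboard): category_id=3 -> matches Apparel
  - product 2 (Speaker): category_id=2 -> matches Books
  - product 3 (Router): category_id=3 -> matches Apparel
  - product 4 (Headphones): category_id=3 -> matches Apparel
  - product 5 (Pen): category_id=2 -> matches Books
  - product 6 (Charger): category_id=4 -> matches Electronics
  - product 7 (Stapler): category_id=NULL, no match -> dropped
  - product 8 (Chair): category_id=NULL, no match -> dropped
So 2 of 8 rows are dropped.

SQL:
SELECT a.name, b.name AS category
FROM products a
INNER JOIN categories b ON a.category_id = b.id

Result:
name       | category   
-----------+------------
Keyboard   | Apparel    
Speaker    | Books      
Router     | Apparel    
Headphones | Apparel    
Pen        | Books      
Charger    | Electronics
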